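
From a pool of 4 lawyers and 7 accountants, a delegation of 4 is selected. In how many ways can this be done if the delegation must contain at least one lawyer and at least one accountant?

294

Unrestricted: C(11,4) = 330 ways to pick any 4 of the 11.
Selections missing a whole group: no lawyers → C(7,4) = 35; no accountants → C(4,4) = 1.
Both groups omitted at once is impossible, so 330 − 36 = 294.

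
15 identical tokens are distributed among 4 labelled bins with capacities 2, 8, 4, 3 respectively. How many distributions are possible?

Ignoring the caps, the number of non-negative solutions to x_1+…+x_4 = 15 is C(18,3) = 816.
Subtract solutions that violate a single cap (substitute x_i' = x_i − (cap_i+1)): x_1 ≥ 3 gives C(15,3) = 455; x_2 ≥ 9 gives C(9,3) = 84; x_3 ≥ 5 gives C(13,3) = 286; x_4 ≥ 4 gives C(14,3) = 364. Together 1189.
Add back pairs where two caps are both exceeded: 20 + 120 + 165 + 4 + 10 + 84 = 403.
Subtract triples: 0 + 0 + 20 + 0 = 20.
By inclusion–exclusion the count is 816 − 1189 + 403 − 20 = 10.

10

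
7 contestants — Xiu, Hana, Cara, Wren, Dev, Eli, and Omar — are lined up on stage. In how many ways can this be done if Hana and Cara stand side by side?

1440

Glue Hana and Cara into one block (2 internal orders), leaving 6 units to arrange in a row.
That gives 2 × 6! = 2 × 720 = 1440.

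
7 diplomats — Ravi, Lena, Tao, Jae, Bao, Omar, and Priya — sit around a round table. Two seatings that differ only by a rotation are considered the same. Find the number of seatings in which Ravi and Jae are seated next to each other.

Glue Ravi and Jae into a block (2 internal orders). Seating 6 units around a circle gives (5)! arrangements.
So 2 × (5)! = 2 × 120 = 240.

240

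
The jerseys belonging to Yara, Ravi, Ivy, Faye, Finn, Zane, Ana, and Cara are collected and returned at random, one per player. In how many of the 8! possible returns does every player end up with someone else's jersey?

Count assignments avoiding every fixed point. For any j of the 8 players fixed to their old jersey, the other 8−j can be arranged in (8−j)! ways.
By inclusion–exclusion this is Σ_{j=0}^{8} (−1)^j C(8,j)·(8−j)!.
Computing: 40320 − 40320 + 20160 − 6720 + 1680 − 336 + 56 − 8 + 1 = 14833.

14833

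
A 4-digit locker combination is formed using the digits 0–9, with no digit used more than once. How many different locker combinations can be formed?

5040

This is a permutation of 4 out of 10: P(10,4) = 10!/6!.
That product is 10 × 9 × 8 × 7 = 5040.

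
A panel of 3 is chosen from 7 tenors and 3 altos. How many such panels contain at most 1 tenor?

Split by how many tenors are chosen (0 through 1).
Sum: C(7,0)·C(3,3) + C(7,1)·C(3,2) = 1 + 21 = 22.

22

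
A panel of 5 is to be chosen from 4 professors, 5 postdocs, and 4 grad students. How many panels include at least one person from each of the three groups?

980

With no constraint there are C(13,5) = 1287 possible selections.
Subtract selections that omit an entire group: no professors → C(9,5) = 126; no postdocs → C(8,5) = 56; no grad students → C(9,5) = 126.
Add back selections omitting two groups (i.e. drawn from a single group): C(4,5) + C(5,5) + C(4,5) = 1.
By inclusion–exclusion: 1287 − 308 + 1 = 980.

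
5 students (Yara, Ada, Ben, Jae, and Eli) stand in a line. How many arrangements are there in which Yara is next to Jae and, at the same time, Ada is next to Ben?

24

Treat {Yara,Jae} as one block (2 orders) and {Ada,Ben} as another (2 orders).
That leaves 3 units to arrange: 2 × 2 × 3! = 4 × 6 = 24.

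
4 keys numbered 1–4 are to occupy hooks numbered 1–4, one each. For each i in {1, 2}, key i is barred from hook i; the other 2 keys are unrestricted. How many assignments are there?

14

Let Aᵢ (for i ∈ {1, 2}) be the placements that put key i in its forbidden hook. Any j of these fix j positions, leaving (4−j)! ways to fill the rest, and there are C(2,j) ways to pick which j.
By inclusion–exclusion, the number of valid placements is Σ_{j=0}^{2} (−1)^j C(2,j)·(4−j)!.
Computing: 24 − 12 + 2 = 14.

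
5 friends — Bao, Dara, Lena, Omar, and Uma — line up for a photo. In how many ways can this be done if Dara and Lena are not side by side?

72

Of the 5! = 120 arrangements, those with Dara and Lena adjacent number 2 × 4! = 48 (treat the pair as a block with 2 internal orders).
So 120 − 48 = 72 arrangements keep them apart.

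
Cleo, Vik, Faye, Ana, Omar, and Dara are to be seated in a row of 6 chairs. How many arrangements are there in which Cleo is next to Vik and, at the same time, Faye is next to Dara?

Treat {Cleo,Vik} as one block (2 orders) and {Faye,Dara} as another (2 orders).
That leaves 4 units to arrange: 2 × 2 × 4! = 4 × 24 = 96.

96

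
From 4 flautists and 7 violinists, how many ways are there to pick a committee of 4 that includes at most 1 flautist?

175

Split by how many flautists are chosen (0 through 1).
Sum: C(4,0)·C(7,4) + C(4,1)·C(7,3) = 35 + 140 = 175.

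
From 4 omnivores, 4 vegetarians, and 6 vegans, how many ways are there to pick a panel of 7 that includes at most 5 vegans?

3424

Split by how many vegans are chosen (0 through 5).
Sum: C(6,0)·C(8,7) + C(6,1)·C(8,6) + C(6,2)·C(8,5) + C(6,3)·C(8,4) + C(6,4)·C(8,3) + C(6,5)·C(8,2) = 8 + 168 + 840 + 1400 + 840 + 168 = 3424.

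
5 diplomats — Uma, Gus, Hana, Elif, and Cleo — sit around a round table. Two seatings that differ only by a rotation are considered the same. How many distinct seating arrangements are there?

Seat Uma anywhere (absorbing the rotational symmetry), then permute the other 4: (4)! = 24.

24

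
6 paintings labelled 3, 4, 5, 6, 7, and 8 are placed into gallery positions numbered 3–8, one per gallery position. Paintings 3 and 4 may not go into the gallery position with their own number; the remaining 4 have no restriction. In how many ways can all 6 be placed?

504

Let Aᵢ (for i ∈ {3, 4}) be the placements that put painting i in its forbidden gallery position. Any j of these fix j positions, leaving (6−j)! ways to fill the rest, and there are C(2,j) ways to pick which j.
By inclusion–exclusion, the number of valid placements is Σ_{j=0}^{2} (−1)^j C(2,j)·(6−j)!.
Computing: 720 − 240 + 24 = 504.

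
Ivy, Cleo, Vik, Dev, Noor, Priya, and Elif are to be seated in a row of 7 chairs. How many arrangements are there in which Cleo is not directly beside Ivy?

3600

There are 7! = 5040 arrangements in all. If Cleo and Ivy are adjacent, merging them into one block gives 2·(6)! = 1440 arrangements.
Complementary counting: 5040 − 1440 = 3600.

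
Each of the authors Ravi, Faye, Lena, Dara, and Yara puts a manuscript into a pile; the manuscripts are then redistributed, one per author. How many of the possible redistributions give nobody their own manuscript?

44

Let Aᵢ be the assignments in which author i gets their own manuscript. We want the size of the complement of A₁∪…∪A_5.
By inclusion–exclusion this is Σ_{j=0}^{5} (−1)^j C(5,j)·(5−j)!.
Computing: 120 − 120 + 60 − 20 + 5 − 1 = 44.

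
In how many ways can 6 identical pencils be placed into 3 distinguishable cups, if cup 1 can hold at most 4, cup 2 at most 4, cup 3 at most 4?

19

By stars and bars, unrestricted non-negative solutions to x_1+…+x_3 = 6 number C(6+2,2) = 28.
Subtract solutions that violate a single cap (substitute x_i' = x_i − (cap_i+1)): x_1 ≥ 5 gives C(3,2) = 3; x_2 ≥ 5 gives C(3,2) = 3; x_3 ≥ 5 gives C(3,2) = 3. Together 9.
No two caps can be exceeded simultaneously, so the pair terms are all 0.
By inclusion–exclusion the count is 28 − 9 + 0 = 19.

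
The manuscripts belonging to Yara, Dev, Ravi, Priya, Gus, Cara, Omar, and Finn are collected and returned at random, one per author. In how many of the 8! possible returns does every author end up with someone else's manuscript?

This is the derangement count D_8: permutations of 8 items with no fixed point.
By inclusion–exclusion this is Σ_{j=0}^{8} (−1)^j C(8,j)·(8−j)!.
Computing: 40320 − 40320 + 20160 − 6720 + 1680 − 336 + 56 − 8 + 1 = 14833.

14833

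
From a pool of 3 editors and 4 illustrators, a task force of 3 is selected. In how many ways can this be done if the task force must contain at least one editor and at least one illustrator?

Unrestricted: C(7,3) = 35 ways to pick any 3 of the 7.
Subtract selections that omit an entire group: no editors → C(4,3) = 4; no illustrators → C(3,3) = 1.
Both groups omitted at once is impossible, so 35 − 5 = 30.

30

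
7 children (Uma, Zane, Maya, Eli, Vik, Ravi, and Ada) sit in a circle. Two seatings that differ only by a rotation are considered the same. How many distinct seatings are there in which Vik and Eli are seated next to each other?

240

Treat {Vik, Eli} as one unit (2 internal orders) and seat the resulting 6 units around the table: (5)! circular arrangements.
So 2 × (5)! = 2 × 120 = 240.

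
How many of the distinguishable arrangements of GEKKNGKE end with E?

With the last slot taken by E, it remains to arrange the other 7 letters (GKKNGKE).
Those 7 letters have G appearing twice and K appearing 3 times, giving (7)!/(3!·2!) = 420.

420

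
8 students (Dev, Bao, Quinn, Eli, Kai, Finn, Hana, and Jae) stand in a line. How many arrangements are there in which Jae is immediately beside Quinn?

10080

Glue Jae and Quinn into one block (2 internal orders), leaving 7 units to arrange in a row.
So the count is 2·(7)! = 10080.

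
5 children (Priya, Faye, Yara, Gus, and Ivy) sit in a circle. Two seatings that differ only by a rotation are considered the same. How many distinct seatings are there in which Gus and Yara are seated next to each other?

Glue Gus and Yara into a block (2 internal orders). Seating 4 units around a circle gives (3)! arrangements.
So 2 × (3)! = 2 × 6 = 12.

12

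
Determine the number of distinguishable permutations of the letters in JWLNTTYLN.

45360

Letter multiplicities in JWLNTTYLN: J×1, L×2, N×2, T×2, W×1, Y×1.
Dividing 9! = 362880 by 2!·2!·2! = 8 for the repeated letters gives 45360.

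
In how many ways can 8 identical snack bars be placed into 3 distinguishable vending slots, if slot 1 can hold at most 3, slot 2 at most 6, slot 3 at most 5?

Without the upper bounds there are C(10,2) = 45 ways to split 8 among 3 vending slots.
Subtract solutions that violate a single cap (substitute x_i' = x_i − (cap_i+1)): x_1 ≥ 4 gives C(6,2) = 15; x_2 ≥ 7 gives C(3,2) = 3; x_3 ≥ 6 gives C(4,2) = 6. Together 24.
No two caps can be exceeded simultaneously, so the pair terms are all 0.
By inclusion–exclusion the count is 45 − 24 + 0 = 21.

21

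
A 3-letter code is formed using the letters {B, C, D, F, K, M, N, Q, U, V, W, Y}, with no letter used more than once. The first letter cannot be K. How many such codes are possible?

1210

The first letter has 12−1 = 11 choices (anything except K).
The remaining 2 letters are filled from the other 11 symbols without repetition: 11 × 10 = 110.
Total: 11 × 110 = 1210.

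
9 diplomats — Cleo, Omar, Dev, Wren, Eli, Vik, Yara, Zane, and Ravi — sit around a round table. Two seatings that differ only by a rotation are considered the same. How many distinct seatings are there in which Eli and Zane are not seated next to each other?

30240

All circular seatings of 9 people number (8)! = 40320.
Seatings with Eli beside Zane: treat them as a block with 2 internal orders, giving 2 × (7)! = 10080.
Subtracting, 40320 − 10080 = 30240.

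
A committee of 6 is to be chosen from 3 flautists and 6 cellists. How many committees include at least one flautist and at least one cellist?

Unrestricted: C(9,6) = 84 ways to pick any 6 of the 9.
Subtract selections that omit an entire group: no flautists → C(6,6) = 1; no cellists → C(3,6) = 0.
Both groups omitted at once is impossible, so 84 − 1 = 83.

83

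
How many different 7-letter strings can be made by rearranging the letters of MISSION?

MISSION has 7 letters with I appearing twice and S appearing twice.
Dividing 7! = 5040 by 2!·2! = 4 for the repeated letters gives 1260.

1260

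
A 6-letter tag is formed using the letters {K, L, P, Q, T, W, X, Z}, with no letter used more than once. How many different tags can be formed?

20160

Choose and order 6 of the 8 symbols: the first letter has 8 options, the next 7, and so on down to 3.
That product is 8 × 7 × 6 × 5 × 4 × 3 = 20160.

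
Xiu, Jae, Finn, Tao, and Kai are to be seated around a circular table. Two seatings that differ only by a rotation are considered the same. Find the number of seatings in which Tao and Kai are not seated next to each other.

12

Without the restriction there are (4)! = 24 seatings.
Seatings with Tao beside Kai: treat them as a block with 2 internal orders, giving 2 × (3)! = 12.
Subtracting, 24 − 12 = 12.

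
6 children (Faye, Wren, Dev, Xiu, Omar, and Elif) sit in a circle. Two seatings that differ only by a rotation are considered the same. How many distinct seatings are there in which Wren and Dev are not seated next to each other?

Without the restriction there are (5)! = 120 seatings.
Seatings with Wren beside Dev: treat them as a block with 2 internal orders, giving 2 × (4)! = 48.
Subtracting, 120 − 48 = 72.

72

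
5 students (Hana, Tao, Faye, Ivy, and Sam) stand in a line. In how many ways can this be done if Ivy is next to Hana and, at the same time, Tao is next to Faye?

24

Treat {Ivy,Hana} as one block (2 orders) and {Tao,Faye} as another (2 orders).
That leaves 3 units to arrange: 2 × 2 × 3! = 4 × 6 = 24.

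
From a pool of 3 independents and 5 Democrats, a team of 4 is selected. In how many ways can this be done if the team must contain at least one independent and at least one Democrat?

With no constraint there are C(8,4) = 70 possible selections.
Subtract selections that omit an entire group: no independents → C(5,4) = 5; no Democrats → C(3,4) = 0.
Both groups omitted at once is impossible, so 70 − 5 = 65.

65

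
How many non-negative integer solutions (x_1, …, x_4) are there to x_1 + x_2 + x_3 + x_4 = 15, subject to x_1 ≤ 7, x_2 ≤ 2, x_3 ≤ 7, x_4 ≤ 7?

106

Without the upper bounds there are C(18,3) = 816 ways to split 15 among 4 variables.
Subtract solutions that violate a single cap (substitute x_i' = x_i − (cap_i+1)): x_1 ≥ 8 gives C(10,3) = 120; x_2 ≥ 3 gives C(15,3) = 455; x_3 ≥ 8 gives C(10,3) = 120; x_4 ≥ 8 gives C(10,3) = 120. Together 815.
Add back pairs where two caps are both exceeded: 35 + 0 + 0 + 35 + 35 + 0 = 105.
By inclusion–exclusion the count is 816 − 815 + 105 = 106.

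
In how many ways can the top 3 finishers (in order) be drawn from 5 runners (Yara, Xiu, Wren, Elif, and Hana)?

This is an ordered selection of 3 from 5: P(5,3).
That gives 5 × 4 × 3 = 60.

60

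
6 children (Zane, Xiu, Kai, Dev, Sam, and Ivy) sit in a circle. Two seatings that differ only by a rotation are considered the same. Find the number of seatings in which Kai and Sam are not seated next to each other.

72

Without the restriction there are (5)! = 120 seatings.
Seatings with Kai beside Sam: treat them as a block with 2 internal orders, giving 2 × (4)! = 48.
Subtracting, 120 − 48 = 72.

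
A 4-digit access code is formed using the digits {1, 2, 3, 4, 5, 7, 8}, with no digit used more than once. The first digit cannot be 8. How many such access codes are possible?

The first digit has 7−1 = 6 choices (anything except 8).
The remaining 3 digits are filled from the other 6 symbols without repetition: 6 × 5 × 4 = 120.
Total: 6 × 120 = 720.

720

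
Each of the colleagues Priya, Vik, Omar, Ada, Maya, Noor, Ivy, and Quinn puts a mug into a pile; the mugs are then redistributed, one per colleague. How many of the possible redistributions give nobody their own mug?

Count assignments avoiding every fixed point. For any j of the 8 colleagues fixed to their own mug, the other 8−j can be arranged in (8−j)! ways.
By inclusion–exclusion this is Σ_{j=0}^{8} (−1)^j C(8,j)·(8−j)!.
Computing: 40320 − 40320 + 20160 − 6720 + 1680 − 336 + 56 − 8 + 1 = 14833.

14833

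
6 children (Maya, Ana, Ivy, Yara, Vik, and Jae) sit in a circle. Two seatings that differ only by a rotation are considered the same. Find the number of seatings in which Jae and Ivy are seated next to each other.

48

Treat {Jae, Ivy} as one unit (2 internal orders) and seat the resulting 5 units around the table: (4)! circular arrangements.
So 2 × (4)! = 2 × 24 = 48.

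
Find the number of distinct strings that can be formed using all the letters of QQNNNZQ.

140

QQNNNZQ has 7 letters with N appearing 3 times and Q appearing 3 times.
Dividing 7! = 5040 by 3!·3! = 36 for the repeated letters gives 140.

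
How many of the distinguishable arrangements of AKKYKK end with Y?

Fix Y in the last position and arrange the remaining 5 letters.
Those 5 letters have K appearing 4 times, giving (5)!/(4!) = 5.

5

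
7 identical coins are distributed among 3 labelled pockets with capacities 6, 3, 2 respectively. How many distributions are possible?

Without the upper bounds there are C(9,2) = 36 ways to split 7 among 3 pockets.
Subtract solutions that violate a single cap (substitute x_i' = x_i − (cap_i+1)): x_1 ≥ 7 gives C(2,2) = 1; x_2 ≥ 4 gives C(5,2) = 10; x_3 ≥ 3 gives C(6,2) = 15. Together 26.
Add back pairs where two caps are both exceeded: 0 + 0 + 1 = 1.
By inclusion–exclusion the count is 36 − 26 + 1 = 11.

11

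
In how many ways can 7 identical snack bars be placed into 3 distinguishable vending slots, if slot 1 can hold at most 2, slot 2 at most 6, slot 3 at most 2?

By stars and bars, unrestricted non-negative solutions to x_1+…+x_3 = 7 number C(7+2,2) = 36.
Subtract solutions that violate a single cap (substitute x_i' = x_i − (cap_i+1)): x_1 ≥ 3 gives C(6,2) = 15; x_2 ≥ 7 gives C(2,2) = 1; x_3 ≥ 3 gives C(6,2) = 15. Together 31.
Add back pairs where two caps are both exceeded: 0 + 3 + 0 = 3.
By inclusion–exclusion the count is 36 − 31 + 3 = 8.

8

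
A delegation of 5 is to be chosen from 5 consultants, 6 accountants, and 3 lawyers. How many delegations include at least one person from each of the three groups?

1365

Unrestricted: C(14,5) = 2002 ways to pick any 5 of the 14.
Subtract selections that omit an entire group: no consultants → C(9,5) = 126; no accountants → C(8,5) = 56; no lawyers → C(11,5) = 462.
Add back selections omitting two groups (i.e. drawn from a single group): C(5,5) + C(6,5) + C(3,5) = 7.
By inclusion–exclusion: 2002 − 644 + 7 = 1365.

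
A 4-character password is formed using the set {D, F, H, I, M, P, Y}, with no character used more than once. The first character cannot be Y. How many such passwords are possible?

720

The first character has 7−1 = 6 choices (anything except Y).
The remaining 3 characters are filled from the other 6 symbols without repetition: 6 × 5 × 4 = 120.
Total: 6 × 120 = 720.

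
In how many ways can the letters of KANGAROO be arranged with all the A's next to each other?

2520

Treat the 2 copies of A as a single block. The multiset to arrange is then {AA, G, K, N, O, O, R}, 7 items in all.
That gives (7)!/(2!) = 2520 arrangements.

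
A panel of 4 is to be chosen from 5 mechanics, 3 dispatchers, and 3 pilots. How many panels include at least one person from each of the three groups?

180

With no constraint there are C(11,4) = 330 possible selections.
Selections missing a whole group: no mechanics → C(6,4) = 15; no dispatchers → C(8,4) = 70; no pilots → C(8,4) = 70.
Add back selections omitting two groups (i.e. drawn from a single group): C(5,4) + C(3,4) + C(3,4) = 5.
By inclusion–exclusion: 330 − 155 + 5 = 180.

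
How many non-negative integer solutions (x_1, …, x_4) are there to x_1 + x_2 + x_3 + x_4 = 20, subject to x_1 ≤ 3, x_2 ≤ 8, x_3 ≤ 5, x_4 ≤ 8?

By stars and bars, unrestricted non-negative solutions to x_1+…+x_4 = 20 number C(20+3,3) = 1771.
Subtract solutions that violate a single cap (substitute x_i' = x_i − (cap_i+1)): x_1 ≥ 4 gives C(19,3) = 969; x_2 ≥ 9 gives C(14,3) = 364; x_3 ≥ 6 gives C(17,3) = 680; x_4 ≥ 9 gives C(14,3) = 364. Together 2377.
Add back pairs where two caps are both exceeded: 120 + 286 + 120 + 56 + 10 + 56 = 648.
Subtract triples: 4 + 0 + 4 + 0 = 8.
By inclusion–exclusion the count is 1771 − 2377 + 648 − 8 = 34.

34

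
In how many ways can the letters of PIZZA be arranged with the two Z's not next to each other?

Total arrangements of PIZZA: 5!/(2!) = 60.
If the two Z's are adjacent, glue them into one block, leaving 4 items to arrange: (4)! = 24 ways.
Subtracting, 60 − 24 = 36 arrangements keep the Z's apart.

36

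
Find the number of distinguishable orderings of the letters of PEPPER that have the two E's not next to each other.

40

Total arrangements of PEPPER: 6!/(3!·2!) = 60.
If the two E's are adjacent, glue them into one block, leaving 5 items to arrange: (5)!/(3!) = 20 ways.
Subtracting, 60 − 20 = 40 arrangements keep the E's apart.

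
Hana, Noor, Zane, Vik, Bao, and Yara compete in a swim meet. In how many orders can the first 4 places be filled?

360

There are 6 choices for 1st place, 5 for 2nd, and so on down to 3 for position 4.
That gives 6 × 5 × 4 × 3 = 360.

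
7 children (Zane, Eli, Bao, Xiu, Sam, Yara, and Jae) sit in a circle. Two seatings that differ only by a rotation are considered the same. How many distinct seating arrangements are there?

Around a circle, 7 distinct people have 7!/7 = (6)! = 720 rotationally distinct seatings.

720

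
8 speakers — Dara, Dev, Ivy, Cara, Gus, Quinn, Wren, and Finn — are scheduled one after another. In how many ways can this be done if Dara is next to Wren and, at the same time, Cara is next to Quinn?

Treat {Dara,Wren} as one block (2 orders) and {Cara,Quinn} as another (2 orders).
That leaves 6 units to arrange: 2 × 2 × 6! = 4 × 720 = 2880.

2880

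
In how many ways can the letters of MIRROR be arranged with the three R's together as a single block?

Treat the 3 copies of R as a single block. The multiset to arrange is then {RRR, I, M, O}, 4 items in all.
All 4 items are distinct, so there are (4)! = 24 arrangements.

24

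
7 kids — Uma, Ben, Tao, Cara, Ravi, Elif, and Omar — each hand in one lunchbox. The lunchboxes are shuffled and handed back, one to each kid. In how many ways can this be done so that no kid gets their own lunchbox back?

Count assignments avoiding every fixed point. For any j of the 7 kids fixed to their own lunchbox, the other 7−j can be arranged in (7−j)! ways.
By inclusion–exclusion this is Σ_{j=0}^{7} (−1)^j C(7,j)·(7−j)!.
Computing: 5040 − 5040 + 2520 − 840 + 210 − 42 + 7 − 1 = 1854.

1854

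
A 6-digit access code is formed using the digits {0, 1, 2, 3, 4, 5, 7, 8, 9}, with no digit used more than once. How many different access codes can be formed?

With no repetition, fill the 6 digits in order: 9 choices, then 8, down to 4.
9 × 8 × 7 × 6 × 5 × 4 = 60480.

60480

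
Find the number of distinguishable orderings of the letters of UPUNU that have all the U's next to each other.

6

Treat the 3 copies of U as a single block. The multiset to arrange is then {UUU, N, P}, 3 items in all.
All 3 items are distinct, so there are (3)! = 6 arrangements.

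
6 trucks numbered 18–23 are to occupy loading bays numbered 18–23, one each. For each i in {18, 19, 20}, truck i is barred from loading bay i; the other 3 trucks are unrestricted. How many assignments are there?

Let Aᵢ (for i ∈ {18, 19, 20}) be the placements that put truck i in its forbidden loading bay. Any j of these fix j positions, leaving (6−j)! ways to fill the rest, and there are C(3,j) ways to pick which j.
By inclusion–exclusion, the number of valid placements is Σ_{j=0}^{3} (−1)^j C(3,j)·(6−j)!.
Computing: 720 − 360 + 72 − 6 = 426.

426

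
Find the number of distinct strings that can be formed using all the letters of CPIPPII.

140

Letter multiplicities in CPIPPII: C×1, I×3, P×3.
The number of distinct arrangements is 7!/(3!·3!) = 5040/36 = 140.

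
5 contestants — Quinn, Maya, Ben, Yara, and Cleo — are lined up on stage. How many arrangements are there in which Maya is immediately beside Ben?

48

Treat {Maya, Ben} as a single unit. There are 4 units to order, and the pair itself can be ordered 2 ways.
That gives 2 × 4! = 2 × 24 = 48.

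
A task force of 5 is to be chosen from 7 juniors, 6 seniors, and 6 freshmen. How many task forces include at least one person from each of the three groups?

With no constraint there are C(19,5) = 11628 possible selections.
Selections missing a whole group: no juniors → C(12,5) = 792; no seniors → C(13,5) = 1287; no freshmen → C(13,5) = 1287.
Add back selections omitting two groups (i.e. drawn from a single group): C(7,5) + C(6,5) + C(6,5) = 33.
By inclusion–exclusion: 11628 − 3366 + 33 = 8295.

8295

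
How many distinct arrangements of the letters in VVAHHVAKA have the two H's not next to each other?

Total arrangements of VVAHHVAKA: 9!/(3!·3!·2!) = 5040.
If the two H's are adjacent, glue them into one block, leaving 8 items to arrange: (8)!/(3!·3!) = 1120 ways.
Subtracting, 5040 − 1120 = 3920 arrangements keep the H's apart.

3920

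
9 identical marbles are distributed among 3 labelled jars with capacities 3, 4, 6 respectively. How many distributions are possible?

Without the upper bounds there are C(11,2) = 55 ways to split 9 among 3 jars.
Subtract solutions that violate a single cap (substitute x_i' = x_i − (cap_i+1)): x_1 ≥ 4 gives C(7,2) = 21; x_2 ≥ 5 gives C(6,2) = 15; x_3 ≥ 7 gives C(4,2) = 6. Together 42.
Add back pairs where two caps are both exceeded: 1 + 0 + 0 = 1.
By inclusion–exclusion the count is 55 − 42 + 1 = 14.

14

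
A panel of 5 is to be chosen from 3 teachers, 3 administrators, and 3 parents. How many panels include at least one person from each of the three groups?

108

Unrestricted: C(9,5) = 126 ways to pick any 5 of the 9.
Selections missing a whole group: no teachers → C(6,5) = 6; no administrators → C(6,5) = 6; no parents → C(6,5) = 6.
Add back selections omitting two groups (i.e. drawn from a single group): C(3,5) + C(3,5) + C(3,5) = 0.
By inclusion–exclusion: 126 − 18 + 0 = 108.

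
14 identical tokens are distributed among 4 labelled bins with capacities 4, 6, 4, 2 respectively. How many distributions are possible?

Ignoring the caps, the number of non-negative solutions to x_1+…+x_4 = 14 is C(17,3) = 680.
Subtract solutions that violate a single cap (substitute x_i' = x_i − (cap_i+1)): x_1 ≥ 5 gives C(12,3) = 220; x_2 ≥ 7 gives C(10,3) = 120; x_3 ≥ 5 gives C(12,3) = 220; x_4 ≥ 3 gives C(14,3) = 364. Together 924.
Add back pairs where two caps are both exceeded: 10 + 35 + 84 + 10 + 35 + 84 = 258.
Subtract triples: 0 + 0 + 4 + 0 = 4.
By inclusion–exclusion the count is 680 − 924 + 258 − 4 = 10.

10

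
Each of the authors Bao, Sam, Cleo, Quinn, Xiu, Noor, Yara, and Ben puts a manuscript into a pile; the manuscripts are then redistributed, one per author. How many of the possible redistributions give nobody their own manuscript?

14833

This is the derangement count D_8: permutations of 8 items with no fixed point.
By inclusion–exclusion this is Σ_{j=0}^{8} (−1)^j C(8,j)·(8−j)!.
Computing: 40320 − 40320 + 20160 − 6720 + 1680 − 336 + 56 − 8 + 1 = 14833.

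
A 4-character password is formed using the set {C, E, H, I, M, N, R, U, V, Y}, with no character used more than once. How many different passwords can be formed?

Choose and order 4 of the 10 symbols: the first character has 10 options, the next 9, then 8, 7.
That product is 10 × 9 × 8 × 7 = 5040.

5040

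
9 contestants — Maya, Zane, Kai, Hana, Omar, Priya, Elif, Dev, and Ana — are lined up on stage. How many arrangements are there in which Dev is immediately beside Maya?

Place the 7 others and the Dev-Maya pair as 8 objects in a line; the pair has 2 internal arrangements.
So the count is 2·(8)! = 80640.

80640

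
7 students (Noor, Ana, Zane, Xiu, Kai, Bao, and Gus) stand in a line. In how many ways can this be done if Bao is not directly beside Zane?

Of the 7! = 5040 arrangements, those with Bao and Zane adjacent number 2 × 6! = 1440 (treat the pair as a block with 2 internal orders).
So 5040 − 1440 = 3600 arrangements keep them apart.

3600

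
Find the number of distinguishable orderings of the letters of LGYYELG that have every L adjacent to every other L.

Treat the 2 copies of L as a single block. The multiset to arrange is then {LL, E, G, G, Y, Y}, 6 items in all.
That gives (6)!/(2!·2!) = 180 arrangements.

180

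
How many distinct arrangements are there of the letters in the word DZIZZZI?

The 7 letters of DZIZZZI have repeats: I appearing twice and Z appearing 4 times.
So there are 7! / (4!·2!) = 105 distinguishable arrangements.

105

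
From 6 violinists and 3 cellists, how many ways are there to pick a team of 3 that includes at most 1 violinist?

Split by how many violinists are chosen (0 through 1).
Sum: C(6,0)·C(3,3) + C(6,1)·C(3,2) = 1 + 18 = 19.

19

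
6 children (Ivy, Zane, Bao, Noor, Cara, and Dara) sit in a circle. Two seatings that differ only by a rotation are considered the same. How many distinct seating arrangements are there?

Around a circle, 6 distinct people have 6!/6 = (5)! = 120 rotationally distinct seatings.

120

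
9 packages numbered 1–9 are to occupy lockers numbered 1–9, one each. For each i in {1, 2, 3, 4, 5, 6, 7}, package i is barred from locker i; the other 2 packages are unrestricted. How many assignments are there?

Let Aᵢ (for 1 ≤ i ≤ 7) be the placements that put package i in its forbidden locker. Any j of these fix j positions, leaving (9−j)! ways to fill the rest, and there are C(7,j) ways to pick which j.
By inclusion–exclusion, the number of valid placements is Σ_{j=0}^{7} (−1)^j C(7,j)·(9−j)!.
Computing: 362880 − 282240 + 105840 − 25200 + 4200 − 504 + 42 − 2 = 165016.

165016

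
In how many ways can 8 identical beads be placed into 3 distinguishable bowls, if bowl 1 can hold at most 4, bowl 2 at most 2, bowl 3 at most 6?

12

By stars and bars, unrestricted non-negative solutions to x_1+…+x_3 = 8 number C(8+2,2) = 45.
Subtract solutions that violate a single cap (substitute x_i' = x_i − (cap_i+1)): x_1 ≥ 5 gives C(5,2) = 10; x_2 ≥ 3 gives C(7,2) = 21; x_3 ≥ 7 gives C(3,2) = 3. Together 34.
Add back pairs where two caps are both exceeded: 1 + 0 + 0 = 1.
By inclusion–exclusion the count is 45 − 34 + 1 = 12.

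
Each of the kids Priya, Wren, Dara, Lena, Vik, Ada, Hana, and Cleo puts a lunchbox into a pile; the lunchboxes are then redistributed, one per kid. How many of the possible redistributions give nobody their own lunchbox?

14833

This is the derangement count D_8: permutations of 8 items with no fixed point.
By inclusion–exclusion this is Σ_{j=0}^{8} (−1)^j C(8,j)·(8−j)!.
Computing: 40320 − 40320 + 20160 − 6720 + 1680 − 336 + 56 − 8 + 1 = 14833.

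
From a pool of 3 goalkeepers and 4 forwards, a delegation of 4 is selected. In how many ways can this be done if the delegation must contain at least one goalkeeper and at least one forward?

34

With no constraint there are C(7,4) = 35 possible selections.
Subtract selections that omit an entire group: no goalkeepers → C(4,4) = 1; no forwards → C(3,4) = 0.
Both groups omitted at once is impossible, so 35 − 1 = 34.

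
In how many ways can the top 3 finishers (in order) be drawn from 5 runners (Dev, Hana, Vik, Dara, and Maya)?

60

This is an ordered selection of 3 from 5: P(5,3).
That gives 5 × 4 × 3 = 60.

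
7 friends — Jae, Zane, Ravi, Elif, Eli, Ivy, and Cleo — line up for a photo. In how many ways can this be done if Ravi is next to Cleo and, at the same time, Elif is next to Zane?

Treat {Ravi,Cleo} as one block (2 orders) and {Elif,Zane} as another (2 orders).
That leaves 5 units to arrange: 2 × 2 × 5! = 4 × 120 = 480.

480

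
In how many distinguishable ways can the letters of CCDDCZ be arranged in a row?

CCDDCZ has 6 letters with C appearing 3 times and D appearing twice.
So there are 6! / (3!·2!) = 60 distinguishable arrangements.

60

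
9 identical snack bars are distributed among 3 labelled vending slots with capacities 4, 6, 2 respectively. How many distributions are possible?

Ignoring the caps, the number of non-negative solutions to x_1+…+x_3 = 9 is C(11,2) = 55.
Subtract solutions that violate a single cap (substitute x_i' = x_i − (cap_i+1)): x_1 ≥ 5 gives C(6,2) = 15; x_2 ≥ 7 gives C(4,2) = 6; x_3 ≥ 3 gives C(8,2) = 28. Together 49.
Add back pairs where two caps are both exceeded: 0 + 3 + 0 = 3.
By inclusion–exclusion the count is 55 − 49 + 3 = 9.

9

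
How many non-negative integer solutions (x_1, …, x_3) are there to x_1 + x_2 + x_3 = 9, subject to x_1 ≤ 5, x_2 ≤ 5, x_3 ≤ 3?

Ignoring the caps, the number of non-negative solutions to x_1+…+x_3 = 9 is C(11,2) = 55.
Subtract solutions that violate a single cap (substitute x_i' = x_i − (cap_i+1)): x_1 ≥ 6 gives C(5,2) = 10; x_2 ≥ 6 gives C(5,2) = 10; x_3 ≥ 4 gives C(7,2) = 21. Together 41.
No two caps can be exceeded simultaneously, so the pair terms are all 0.
By inclusion–exclusion the count is 55 − 41 + 0 = 14.

14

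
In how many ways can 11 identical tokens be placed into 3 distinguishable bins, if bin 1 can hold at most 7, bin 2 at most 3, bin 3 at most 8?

26

By stars and bars, unrestricted non-negative solutions to x_1+…+x_3 = 11 number C(11+2,2) = 78.
Subtract solutions that violate a single cap (substitute x_i' = x_i − (cap_i+1)): x_1 ≥ 8 gives C(5,2) = 10; x_2 ≥ 4 gives C(9,2) = 36; x_3 ≥ 9 gives C(4,2) = 6. Together 52.
No two caps can be exceeded simultaneously, so the pair terms are all 0.
By inclusion–exclusion the count is 78 − 52 + 0 = 26.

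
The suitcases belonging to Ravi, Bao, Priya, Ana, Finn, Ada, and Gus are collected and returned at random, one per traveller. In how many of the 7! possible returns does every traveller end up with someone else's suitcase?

Count assignments avoiding every fixed point. For any j of the 7 travellers fixed to their own suitcase, the other 7−j can be arranged in (7−j)! ways.
By inclusion–exclusion this is Σ_{j=0}^{7} (−1)^j C(7,j)·(7−j)!.
Computing: 5040 − 5040 + 2520 − 840 + 210 − 42 + 7 − 1 = 1854.

1854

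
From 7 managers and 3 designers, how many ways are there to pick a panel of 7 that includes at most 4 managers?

Split by how many managers are chosen (0 through 4).
Sum: C(7,0)·C(3,7) + C(7,1)·C(3,6) + C(7,2)·C(3,5) + C(7,3)·C(3,4) + C(7,4)·C(3,3) = 0 + 0 + 0 + 0 + 35 = 35.

35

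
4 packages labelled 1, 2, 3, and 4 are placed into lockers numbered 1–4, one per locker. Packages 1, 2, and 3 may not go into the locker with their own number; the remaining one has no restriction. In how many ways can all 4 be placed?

Let Aᵢ (for i ∈ {1, 2, 3}) be the placements that put package i in its forbidden locker. Any j of these fix j positions, leaving (4−j)! ways to fill the rest, and there are C(3,j) ways to pick which j.
By inclusion–exclusion, the number of valid placements is Σ_{j=0}^{3} (−1)^j C(3,j)·(4−j)!.
Computing: 24 − 18 + 6 − 1 = 11.

11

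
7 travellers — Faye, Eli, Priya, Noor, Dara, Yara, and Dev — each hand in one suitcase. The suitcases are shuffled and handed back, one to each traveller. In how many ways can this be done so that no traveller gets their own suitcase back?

This is the derangement count D_7: permutations of 7 items with no fixed point.
By inclusion–exclusion this is Σ_{j=0}^{7} (−1)^j C(7,j)·(7−j)!.
Computing: 5040 − 5040 + 2520 − 840 + 210 − 42 + 7 − 1 = 1854.

1854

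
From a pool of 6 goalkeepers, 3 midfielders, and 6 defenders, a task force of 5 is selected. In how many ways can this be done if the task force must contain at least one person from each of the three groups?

1971

Total 5-person selections from all 15: C(15,5) = 3003.
Selections missing a whole group: no goalkeepers → C(9,5) = 126; no midfielders → C(12,5) = 792; no defenders → C(9,5) = 126.
Add back selections omitting two groups (i.e. drawn from a single group): C(6,5) + C(3,5) + C(6,5) = 12.
By inclusion–exclusion: 3003 − 1044 + 12 = 1971.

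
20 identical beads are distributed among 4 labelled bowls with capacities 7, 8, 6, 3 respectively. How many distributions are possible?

By stars and bars, unrestricted non-negative solutions to x_1+…+x_4 = 20 number C(20+3,3) = 1771.
Subtract solutions that violate a single cap (substitute x_i' = x_i − (cap_i+1)): x_1 ≥ 8 gives C(15,3) = 455; x_2 ≥ 9 gives C(14,3) = 364; x_3 ≥ 7 gives C(16,3) = 560; x_4 ≥ 4 gives C(19,3) = 969. Together 2348.
Add back pairs where two caps are both exceeded: 20 + 56 + 165 + 35 + 120 + 220 = 616.
Subtract triples: 0 + 0 + 4 + 1 = 5.
By inclusion–exclusion the count is 1771 − 2348 + 616 − 5 = 34.

34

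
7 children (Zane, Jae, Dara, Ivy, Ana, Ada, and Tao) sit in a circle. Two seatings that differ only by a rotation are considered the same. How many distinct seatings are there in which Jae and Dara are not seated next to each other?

All circular seatings of 7 people number (6)! = 720.
Seatings with Jae beside Dara: treat them as a block with 2 internal orders, giving 2 × (5)! = 240.
Subtracting, 720 − 240 = 480.

480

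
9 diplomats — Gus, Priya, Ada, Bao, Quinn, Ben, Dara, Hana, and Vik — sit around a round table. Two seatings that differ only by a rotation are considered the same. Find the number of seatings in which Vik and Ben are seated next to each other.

Glue Vik and Ben into a block (2 internal orders). Seating 8 units around a circle gives (7)! arrangements.
So 2 × (7)! = 2 × 5040 = 10080.

10080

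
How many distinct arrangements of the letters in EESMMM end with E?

20

With the last slot taken by E, it remains to arrange the other 5 letters (ESMMM).
Those 5 letters have M appearing 3 times, giving (5)!/(3!) = 20.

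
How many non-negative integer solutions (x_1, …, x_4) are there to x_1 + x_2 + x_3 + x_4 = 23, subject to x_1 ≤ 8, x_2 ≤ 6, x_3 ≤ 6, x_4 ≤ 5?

10

Without the upper bounds there are C(26,3) = 2600 ways to split 23 among 4 variables.
Subtract solutions that violate a single cap (substitute x_i' = x_i − (cap_i+1)): x_1 ≥ 9 gives C(17,3) = 680; x_2 ≥ 7 gives C(19,3) = 969; x_3 ≥ 7 gives C(19,3) = 969; x_4 ≥ 6 gives C(20,3) = 1140. Together 3758.
Add back pairs where two caps are both exceeded: 120 + 120 + 165 + 220 + 286 + 286 = 1197.
Subtract triples: 1 + 4 + 4 + 20 = 29.
By inclusion–exclusion the count is 2600 − 3758 + 1197 − 29 = 10.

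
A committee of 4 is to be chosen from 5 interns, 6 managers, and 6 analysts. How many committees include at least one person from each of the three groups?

1260

Unrestricted: C(17,4) = 2380 ways to pick any 4 of the 17.
Subtract selections that omit an entire group: no interns → C(12,4) = 495; no managers → C(11,4) = 330; no analysts → C(11,4) = 330.
Add back selections omitting two groups (i.e. drawn from a single group): C(5,4) + C(6,4) + C(6,4) = 35.
By inclusion–exclusion: 2380 − 1155 + 35 = 1260.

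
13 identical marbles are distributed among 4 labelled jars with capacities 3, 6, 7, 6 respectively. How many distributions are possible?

140

By stars and bars, unrestricted non-negative solutions to x_1+…+x_4 = 13 number C(13+3,3) = 560.
Subtract solutions that violate a single cap (substitute x_i' = x_i − (cap_i+1)): x_1 ≥ 4 gives C(12,3) = 220; x_2 ≥ 7 gives C(9,3) = 84; x_3 ≥ 8 gives C(8,3) = 56; x_4 ≥ 7 gives C(9,3) = 84. Together 444.
Add back pairs where two caps are both exceeded: 10 + 4 + 10 + 0 + 0 + 0 = 24.
By inclusion–exclusion the count is 560 − 444 + 24 = 140.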